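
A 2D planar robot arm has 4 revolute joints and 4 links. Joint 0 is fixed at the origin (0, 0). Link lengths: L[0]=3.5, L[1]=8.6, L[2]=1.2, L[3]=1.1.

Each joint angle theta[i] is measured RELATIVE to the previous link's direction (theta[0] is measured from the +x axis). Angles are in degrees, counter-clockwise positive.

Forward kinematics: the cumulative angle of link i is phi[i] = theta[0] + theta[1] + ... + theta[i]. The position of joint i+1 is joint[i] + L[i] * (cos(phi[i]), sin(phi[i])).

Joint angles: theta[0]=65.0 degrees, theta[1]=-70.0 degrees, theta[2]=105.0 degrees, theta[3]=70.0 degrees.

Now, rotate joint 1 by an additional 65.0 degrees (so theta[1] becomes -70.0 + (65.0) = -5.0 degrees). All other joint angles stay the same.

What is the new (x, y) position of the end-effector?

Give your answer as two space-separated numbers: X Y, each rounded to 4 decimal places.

joint[0] = (0.0000, 0.0000)  (base)
link 0: phi[0] = 65 = 65 deg
  cos(65 deg) = 0.4226, sin(65 deg) = 0.9063
  joint[1] = (0.0000, 0.0000) + 3.5 * (0.4226, 0.9063) = (0.0000 + 1.4792, 0.0000 + 3.1721) = (1.4792, 3.1721)
link 1: phi[1] = 65 + -5 = 60 deg
  cos(60 deg) = 0.5000, sin(60 deg) = 0.8660
  joint[2] = (1.4792, 3.1721) + 8.6 * (0.5000, 0.8660) = (1.4792 + 4.3000, 3.1721 + 7.4478) = (5.7792, 10.6199)
link 2: phi[2] = 65 + -5 + 105 = 165 deg
  cos(165 deg) = -0.9659, sin(165 deg) = 0.2588
  joint[3] = (5.7792, 10.6199) + 1.2 * (-0.9659, 0.2588) = (5.7792 + -1.1591, 10.6199 + 0.3106) = (4.6201, 10.9305)
link 3: phi[3] = 65 + -5 + 105 + 70 = 235 deg
  cos(235 deg) = -0.5736, sin(235 deg) = -0.8192
  joint[4] = (4.6201, 10.9305) + 1.1 * (-0.5736, -0.8192) = (4.6201 + -0.6309, 10.9305 + -0.9011) = (3.9891, 10.0294)
End effector: (3.9891, 10.0294)

Answer: 3.9891 10.0294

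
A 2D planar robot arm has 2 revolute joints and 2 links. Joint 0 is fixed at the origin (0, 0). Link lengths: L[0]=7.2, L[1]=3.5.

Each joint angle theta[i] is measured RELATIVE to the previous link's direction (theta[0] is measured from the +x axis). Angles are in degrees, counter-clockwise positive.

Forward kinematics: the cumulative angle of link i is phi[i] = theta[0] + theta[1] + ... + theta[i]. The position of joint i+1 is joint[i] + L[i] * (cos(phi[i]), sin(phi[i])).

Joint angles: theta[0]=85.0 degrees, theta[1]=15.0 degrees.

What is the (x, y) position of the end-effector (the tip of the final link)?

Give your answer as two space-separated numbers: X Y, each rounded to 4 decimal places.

joint[0] = (0.0000, 0.0000)  (base)
link 0: phi[0] = 85 = 85 deg
  cos(85 deg) = 0.0872, sin(85 deg) = 0.9962
  joint[1] = (0.0000, 0.0000) + 7.2 * (0.0872, 0.9962) = (0.0000 + 0.6275, 0.0000 + 7.1726) = (0.6275, 7.1726)
link 1: phi[1] = 85 + 15 = 100 deg
  cos(100 deg) = -0.1736, sin(100 deg) = 0.9848
  joint[2] = (0.6275, 7.1726) + 3.5 * (-0.1736, 0.9848) = (0.6275 + -0.6078, 7.1726 + 3.4468) = (0.0198, 10.6194)
End effector: (0.0198, 10.6194)

Answer: 0.0198 10.6194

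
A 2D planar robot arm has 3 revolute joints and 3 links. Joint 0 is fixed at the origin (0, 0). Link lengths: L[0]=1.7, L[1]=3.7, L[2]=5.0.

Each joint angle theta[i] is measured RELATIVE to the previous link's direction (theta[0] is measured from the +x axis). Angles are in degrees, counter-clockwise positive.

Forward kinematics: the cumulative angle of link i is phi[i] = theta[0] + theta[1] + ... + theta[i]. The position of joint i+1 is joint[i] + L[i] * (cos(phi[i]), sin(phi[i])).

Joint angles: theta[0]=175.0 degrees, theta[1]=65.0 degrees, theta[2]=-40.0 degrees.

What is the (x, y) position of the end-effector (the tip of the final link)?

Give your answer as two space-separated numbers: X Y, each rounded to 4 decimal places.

Answer: -8.2420 -4.7662

Derivation:
joint[0] = (0.0000, 0.0000)  (base)
link 0: phi[0] = 175 = 175 deg
  cos(175 deg) = -0.9962, sin(175 deg) = 0.0872
  joint[1] = (0.0000, 0.0000) + 1.7 * (-0.9962, 0.0872) = (0.0000 + -1.6935, 0.0000 + 0.1482) = (-1.6935, 0.1482)
link 1: phi[1] = 175 + 65 = 240 deg
  cos(240 deg) = -0.5000, sin(240 deg) = -0.8660
  joint[2] = (-1.6935, 0.1482) + 3.7 * (-0.5000, -0.8660) = (-1.6935 + -1.8500, 0.1482 + -3.2043) = (-3.5435, -3.0561)
link 2: phi[2] = 175 + 65 + -40 = 200 deg
  cos(200 deg) = -0.9397, sin(200 deg) = -0.3420
  joint[3] = (-3.5435, -3.0561) + 5 * (-0.9397, -0.3420) = (-3.5435 + -4.6985, -3.0561 + -1.7101) = (-8.2420, -4.7662)
End effector: (-8.2420, -4.7662)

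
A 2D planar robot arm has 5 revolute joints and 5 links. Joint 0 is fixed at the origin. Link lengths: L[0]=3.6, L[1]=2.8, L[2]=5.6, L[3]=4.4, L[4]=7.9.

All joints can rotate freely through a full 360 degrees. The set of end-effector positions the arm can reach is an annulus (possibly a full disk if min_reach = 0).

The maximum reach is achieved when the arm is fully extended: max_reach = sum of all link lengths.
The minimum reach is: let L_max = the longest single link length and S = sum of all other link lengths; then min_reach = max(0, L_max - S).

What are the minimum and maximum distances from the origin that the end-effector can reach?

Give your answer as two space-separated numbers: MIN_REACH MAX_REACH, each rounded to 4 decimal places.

Answer: 0.0000 24.3000

Derivation:
Link lengths: [3.6, 2.8, 5.6, 4.4, 7.9]
max_reach = 3.6 + 2.8 + 5.6 + 4.4 + 7.9 = 24.3
L_max = max([3.6, 2.8, 5.6, 4.4, 7.9]) = 7.9
S (sum of others) = 24.3 - 7.9 = 16.4
min_reach = max(0, 7.9 - 16.4) = max(0, -8.5) = 0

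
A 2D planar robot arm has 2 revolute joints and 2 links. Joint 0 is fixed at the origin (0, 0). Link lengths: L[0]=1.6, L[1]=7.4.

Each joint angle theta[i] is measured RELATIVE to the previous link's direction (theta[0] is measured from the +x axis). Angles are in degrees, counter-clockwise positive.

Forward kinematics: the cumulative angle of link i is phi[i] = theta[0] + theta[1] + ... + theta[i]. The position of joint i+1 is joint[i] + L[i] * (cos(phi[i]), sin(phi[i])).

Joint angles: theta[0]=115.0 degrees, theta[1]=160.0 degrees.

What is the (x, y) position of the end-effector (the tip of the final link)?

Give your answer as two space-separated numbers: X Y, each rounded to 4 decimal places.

joint[0] = (0.0000, 0.0000)  (base)
link 0: phi[0] = 115 = 115 deg
  cos(115 deg) = -0.4226, sin(115 deg) = 0.9063
  joint[1] = (0.0000, 0.0000) + 1.6 * (-0.4226, 0.9063) = (0.0000 + -0.6762, 0.0000 + 1.4501) = (-0.6762, 1.4501)
link 1: phi[1] = 115 + 160 = 275 deg
  cos(275 deg) = 0.0872, sin(275 deg) = -0.9962
  joint[2] = (-0.6762, 1.4501) + 7.4 * (0.0872, -0.9962) = (-0.6762 + 0.6450, 1.4501 + -7.3718) = (-0.0312, -5.9217)
End effector: (-0.0312, -5.9217)

Answer: -0.0312 -5.9217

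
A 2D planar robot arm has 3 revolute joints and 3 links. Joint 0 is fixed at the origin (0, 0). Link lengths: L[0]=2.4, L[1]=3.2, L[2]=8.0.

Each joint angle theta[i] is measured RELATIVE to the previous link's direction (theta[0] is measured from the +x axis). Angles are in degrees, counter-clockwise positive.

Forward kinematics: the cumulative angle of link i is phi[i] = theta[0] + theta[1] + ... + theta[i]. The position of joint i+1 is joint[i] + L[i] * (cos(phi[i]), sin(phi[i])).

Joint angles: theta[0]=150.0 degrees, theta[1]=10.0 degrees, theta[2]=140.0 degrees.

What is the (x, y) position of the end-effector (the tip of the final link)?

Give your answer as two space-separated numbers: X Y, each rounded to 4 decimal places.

joint[0] = (0.0000, 0.0000)  (base)
link 0: phi[0] = 150 = 150 deg
  cos(150 deg) = -0.8660, sin(150 deg) = 0.5000
  joint[1] = (0.0000, 0.0000) + 2.4 * (-0.8660, 0.5000) = (0.0000 + -2.0785, 0.0000 + 1.2000) = (-2.0785, 1.2000)
link 1: phi[1] = 150 + 10 = 160 deg
  cos(160 deg) = -0.9397, sin(160 deg) = 0.3420
  joint[2] = (-2.0785, 1.2000) + 3.2 * (-0.9397, 0.3420) = (-2.0785 + -3.0070, 1.2000 + 1.0945) = (-5.0855, 2.2945)
link 2: phi[2] = 150 + 10 + 140 = 300 deg
  cos(300 deg) = 0.5000, sin(300 deg) = -0.8660
  joint[3] = (-5.0855, 2.2945) + 8 * (0.5000, -0.8660) = (-5.0855 + 4.0000, 2.2945 + -6.9282) = (-1.0855, -4.6337)
End effector: (-1.0855, -4.6337)

Answer: -1.0855 -4.6337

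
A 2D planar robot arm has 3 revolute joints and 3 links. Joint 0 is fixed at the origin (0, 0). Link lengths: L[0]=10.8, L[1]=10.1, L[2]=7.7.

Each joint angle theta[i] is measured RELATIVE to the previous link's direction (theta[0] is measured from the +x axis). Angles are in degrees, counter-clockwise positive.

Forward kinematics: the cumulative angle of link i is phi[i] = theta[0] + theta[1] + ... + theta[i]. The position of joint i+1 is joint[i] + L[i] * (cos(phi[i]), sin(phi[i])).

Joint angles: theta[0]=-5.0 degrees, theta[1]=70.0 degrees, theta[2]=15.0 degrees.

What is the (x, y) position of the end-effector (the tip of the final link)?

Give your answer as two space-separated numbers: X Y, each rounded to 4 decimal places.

Answer: 16.3644 15.7954

Derivation:
joint[0] = (0.0000, 0.0000)  (base)
link 0: phi[0] = -5 = -5 deg
  cos(-5 deg) = 0.9962, sin(-5 deg) = -0.0872
  joint[1] = (0.0000, 0.0000) + 10.8 * (0.9962, -0.0872) = (0.0000 + 10.7589, 0.0000 + -0.9413) = (10.7589, -0.9413)
link 1: phi[1] = -5 + 70 = 65 deg
  cos(65 deg) = 0.4226, sin(65 deg) = 0.9063
  joint[2] = (10.7589, -0.9413) + 10.1 * (0.4226, 0.9063) = (10.7589 + 4.2684, -0.9413 + 9.1537) = (15.0273, 8.2124)
link 2: phi[2] = -5 + 70 + 15 = 80 deg
  cos(80 deg) = 0.1736, sin(80 deg) = 0.9848
  joint[3] = (15.0273, 8.2124) + 7.7 * (0.1736, 0.9848) = (15.0273 + 1.3371, 8.2124 + 7.5830) = (16.3644, 15.7954)
End effector: (16.3644, 15.7954)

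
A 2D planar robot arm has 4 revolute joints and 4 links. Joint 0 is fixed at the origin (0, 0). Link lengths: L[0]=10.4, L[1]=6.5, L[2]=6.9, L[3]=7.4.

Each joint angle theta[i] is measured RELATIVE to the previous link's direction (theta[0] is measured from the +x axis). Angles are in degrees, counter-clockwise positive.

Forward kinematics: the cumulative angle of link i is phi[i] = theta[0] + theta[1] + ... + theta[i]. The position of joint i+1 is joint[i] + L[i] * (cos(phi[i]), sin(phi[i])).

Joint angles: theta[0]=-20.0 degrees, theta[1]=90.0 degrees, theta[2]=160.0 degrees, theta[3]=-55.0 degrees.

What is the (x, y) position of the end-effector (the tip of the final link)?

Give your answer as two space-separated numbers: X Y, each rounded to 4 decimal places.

Answer: 0.1889 -2.0898

Derivation:
joint[0] = (0.0000, 0.0000)  (base)
link 0: phi[0] = -20 = -20 deg
  cos(-20 deg) = 0.9397, sin(-20 deg) = -0.3420
  joint[1] = (0.0000, 0.0000) + 10.4 * (0.9397, -0.3420) = (0.0000 + 9.7728, 0.0000 + -3.5570) = (9.7728, -3.5570)
link 1: phi[1] = -20 + 90 = 70 deg
  cos(70 deg) = 0.3420, sin(70 deg) = 0.9397
  joint[2] = (9.7728, -3.5570) + 6.5 * (0.3420, 0.9397) = (9.7728 + 2.2231, -3.5570 + 6.1080) = (11.9959, 2.5510)
link 2: phi[2] = -20 + 90 + 160 = 230 deg
  cos(230 deg) = -0.6428, sin(230 deg) = -0.7660
  joint[3] = (11.9959, 2.5510) + 6.9 * (-0.6428, -0.7660) = (11.9959 + -4.4352, 2.5510 + -5.2857) = (7.5607, -2.7347)
link 3: phi[3] = -20 + 90 + 160 + -55 = 175 deg
  cos(175 deg) = -0.9962, sin(175 deg) = 0.0872
  joint[4] = (7.5607, -2.7347) + 7.4 * (-0.9962, 0.0872) = (7.5607 + -7.3718, -2.7347 + 0.6450) = (0.1889, -2.0898)
End effector: (0.1889, -2.0898)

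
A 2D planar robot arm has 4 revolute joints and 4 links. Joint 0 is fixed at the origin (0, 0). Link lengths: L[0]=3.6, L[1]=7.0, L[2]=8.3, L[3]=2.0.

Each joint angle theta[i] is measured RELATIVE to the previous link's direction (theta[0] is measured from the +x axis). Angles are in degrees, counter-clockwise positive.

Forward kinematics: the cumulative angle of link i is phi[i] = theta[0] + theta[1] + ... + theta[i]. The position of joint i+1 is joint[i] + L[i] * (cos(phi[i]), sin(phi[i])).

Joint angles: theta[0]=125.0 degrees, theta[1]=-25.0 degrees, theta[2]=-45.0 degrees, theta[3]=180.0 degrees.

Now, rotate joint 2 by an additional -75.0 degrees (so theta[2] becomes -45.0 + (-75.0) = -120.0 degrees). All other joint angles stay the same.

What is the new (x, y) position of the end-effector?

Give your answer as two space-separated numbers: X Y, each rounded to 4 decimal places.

joint[0] = (0.0000, 0.0000)  (base)
link 0: phi[0] = 125 = 125 deg
  cos(125 deg) = -0.5736, sin(125 deg) = 0.8192
  joint[1] = (0.0000, 0.0000) + 3.6 * (-0.5736, 0.8192) = (0.0000 + -2.0649, 0.0000 + 2.9489) = (-2.0649, 2.9489)
link 1: phi[1] = 125 + -25 = 100 deg
  cos(100 deg) = -0.1736, sin(100 deg) = 0.9848
  joint[2] = (-2.0649, 2.9489) + 7 * (-0.1736, 0.9848) = (-2.0649 + -1.2155, 2.9489 + 6.8937) = (-3.2804, 9.8426)
link 2: phi[2] = 125 + -25 + -120 = -20 deg
  cos(-20 deg) = 0.9397, sin(-20 deg) = -0.3420
  joint[3] = (-3.2804, 9.8426) + 8.3 * (0.9397, -0.3420) = (-3.2804 + 7.7994, 9.8426 + -2.8388) = (4.5190, 7.0038)
link 3: phi[3] = 125 + -25 + -120 + 180 = 160 deg
  cos(160 deg) = -0.9397, sin(160 deg) = 0.3420
  joint[4] = (4.5190, 7.0038) + 2 * (-0.9397, 0.3420) = (4.5190 + -1.8794, 7.0038 + 0.6840) = (2.6397, 7.6879)
End effector: (2.6397, 7.6879)

Answer: 2.6397 7.6879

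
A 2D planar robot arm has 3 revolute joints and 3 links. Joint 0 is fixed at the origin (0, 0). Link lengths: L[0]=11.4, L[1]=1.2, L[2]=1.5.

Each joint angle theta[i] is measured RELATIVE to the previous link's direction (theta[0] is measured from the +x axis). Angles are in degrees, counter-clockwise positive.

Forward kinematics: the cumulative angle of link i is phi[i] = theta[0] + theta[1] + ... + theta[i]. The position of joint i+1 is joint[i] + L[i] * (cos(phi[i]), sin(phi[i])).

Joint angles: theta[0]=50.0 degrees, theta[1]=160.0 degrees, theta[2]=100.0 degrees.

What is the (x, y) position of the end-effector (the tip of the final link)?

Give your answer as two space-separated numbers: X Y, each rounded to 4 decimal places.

joint[0] = (0.0000, 0.0000)  (base)
link 0: phi[0] = 50 = 50 deg
  cos(50 deg) = 0.6428, sin(50 deg) = 0.7660
  joint[1] = (0.0000, 0.0000) + 11.4 * (0.6428, 0.7660) = (0.0000 + 7.3278, 0.0000 + 8.7329) = (7.3278, 8.7329)
link 1: phi[1] = 50 + 160 = 210 deg
  cos(210 deg) = -0.8660, sin(210 deg) = -0.5000
  joint[2] = (7.3278, 8.7329) + 1.2 * (-0.8660, -0.5000) = (7.3278 + -1.0392, 8.7329 + -0.6000) = (6.2885, 8.1329)
link 2: phi[2] = 50 + 160 + 100 = 310 deg
  cos(310 deg) = 0.6428, sin(310 deg) = -0.7660
  joint[3] = (6.2885, 8.1329) + 1.5 * (0.6428, -0.7660) = (6.2885 + 0.9642, 8.1329 + -1.1491) = (7.2527, 6.9838)
End effector: (7.2527, 6.9838)

Answer: 7.2527 6.9838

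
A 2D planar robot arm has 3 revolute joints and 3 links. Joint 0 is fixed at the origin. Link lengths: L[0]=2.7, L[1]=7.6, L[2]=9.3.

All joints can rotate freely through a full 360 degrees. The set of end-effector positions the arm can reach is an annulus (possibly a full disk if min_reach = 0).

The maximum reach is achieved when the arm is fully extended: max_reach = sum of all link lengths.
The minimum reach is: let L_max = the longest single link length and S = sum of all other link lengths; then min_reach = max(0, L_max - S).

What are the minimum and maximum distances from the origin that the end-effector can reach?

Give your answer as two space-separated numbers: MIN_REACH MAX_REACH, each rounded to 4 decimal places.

Answer: 0.0000 19.6000

Derivation:
Link lengths: [2.7, 7.6, 9.3]
max_reach = 2.7 + 7.6 + 9.3 = 19.6
L_max = max([2.7, 7.6, 9.3]) = 9.3
S (sum of others) = 19.6 - 9.3 = 10.3
min_reach = max(0, 9.3 - 10.3) = max(0, -1) = 0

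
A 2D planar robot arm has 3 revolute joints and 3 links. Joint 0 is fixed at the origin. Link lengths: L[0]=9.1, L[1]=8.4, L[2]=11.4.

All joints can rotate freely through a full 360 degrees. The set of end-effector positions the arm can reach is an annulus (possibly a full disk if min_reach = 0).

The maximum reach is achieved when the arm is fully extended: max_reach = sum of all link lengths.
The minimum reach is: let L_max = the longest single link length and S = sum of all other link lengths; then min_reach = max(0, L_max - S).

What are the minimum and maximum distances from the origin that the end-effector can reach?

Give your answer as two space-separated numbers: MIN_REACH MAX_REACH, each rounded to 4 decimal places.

Answer: 0.0000 28.9000

Derivation:
Link lengths: [9.1, 8.4, 11.4]
max_reach = 9.1 + 8.4 + 11.4 = 28.9
L_max = max([9.1, 8.4, 11.4]) = 11.4
S (sum of others) = 28.9 - 11.4 = 17.5
min_reach = max(0, 11.4 - 17.5) = max(0, -6.1) = 0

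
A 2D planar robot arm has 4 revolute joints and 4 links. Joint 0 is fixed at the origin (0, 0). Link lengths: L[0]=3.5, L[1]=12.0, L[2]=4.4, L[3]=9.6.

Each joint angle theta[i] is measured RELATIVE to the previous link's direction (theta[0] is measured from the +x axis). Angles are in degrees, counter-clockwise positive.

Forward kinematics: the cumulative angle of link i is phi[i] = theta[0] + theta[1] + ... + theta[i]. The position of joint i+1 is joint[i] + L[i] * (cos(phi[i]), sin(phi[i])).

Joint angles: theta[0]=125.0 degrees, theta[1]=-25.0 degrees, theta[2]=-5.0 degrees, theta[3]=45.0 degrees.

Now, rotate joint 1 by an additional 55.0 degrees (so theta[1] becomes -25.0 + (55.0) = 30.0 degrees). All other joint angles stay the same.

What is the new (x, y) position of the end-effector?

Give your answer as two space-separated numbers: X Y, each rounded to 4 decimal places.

Answer: -25.9666 7.6538

Derivation:
joint[0] = (0.0000, 0.0000)  (base)
link 0: phi[0] = 125 = 125 deg
  cos(125 deg) = -0.5736, sin(125 deg) = 0.8192
  joint[1] = (0.0000, 0.0000) + 3.5 * (-0.5736, 0.8192) = (0.0000 + -2.0075, 0.0000 + 2.8670) = (-2.0075, 2.8670)
link 1: phi[1] = 125 + 30 = 155 deg
  cos(155 deg) = -0.9063, sin(155 deg) = 0.4226
  joint[2] = (-2.0075, 2.8670) + 12 * (-0.9063, 0.4226) = (-2.0075 + -10.8757, 2.8670 + 5.0714) = (-12.8832, 7.9385)
link 2: phi[2] = 125 + 30 + -5 = 150 deg
  cos(150 deg) = -0.8660, sin(150 deg) = 0.5000
  joint[3] = (-12.8832, 7.9385) + 4.4 * (-0.8660, 0.5000) = (-12.8832 + -3.8105, 7.9385 + 2.2000) = (-16.6937, 10.1385)
link 3: phi[3] = 125 + 30 + -5 + 45 = 195 deg
  cos(195 deg) = -0.9659, sin(195 deg) = -0.2588
  joint[4] = (-16.6937, 10.1385) + 9.6 * (-0.9659, -0.2588) = (-16.6937 + -9.2729, 10.1385 + -2.4847) = (-25.9666, 7.6538)
End effector: (-25.9666, 7.6538)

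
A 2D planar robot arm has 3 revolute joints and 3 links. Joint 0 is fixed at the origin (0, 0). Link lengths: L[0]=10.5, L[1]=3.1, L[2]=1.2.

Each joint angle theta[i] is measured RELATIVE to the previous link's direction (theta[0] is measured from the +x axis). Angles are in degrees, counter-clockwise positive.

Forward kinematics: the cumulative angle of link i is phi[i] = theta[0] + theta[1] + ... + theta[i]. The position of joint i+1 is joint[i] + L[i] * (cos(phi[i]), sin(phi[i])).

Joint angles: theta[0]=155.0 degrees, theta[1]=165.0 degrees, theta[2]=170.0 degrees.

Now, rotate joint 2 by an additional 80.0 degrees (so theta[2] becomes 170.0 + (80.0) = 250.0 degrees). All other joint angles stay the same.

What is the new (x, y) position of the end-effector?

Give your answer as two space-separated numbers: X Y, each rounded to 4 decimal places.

Answer: -8.1807 1.8449

Derivation:
joint[0] = (0.0000, 0.0000)  (base)
link 0: phi[0] = 155 = 155 deg
  cos(155 deg) = -0.9063, sin(155 deg) = 0.4226
  joint[1] = (0.0000, 0.0000) + 10.5 * (-0.9063, 0.4226) = (0.0000 + -9.5162, 0.0000 + 4.4375) = (-9.5162, 4.4375)
link 1: phi[1] = 155 + 165 = 320 deg
  cos(320 deg) = 0.7660, sin(320 deg) = -0.6428
  joint[2] = (-9.5162, 4.4375) + 3.1 * (0.7660, -0.6428) = (-9.5162 + 2.3747, 4.4375 + -1.9926) = (-7.1415, 2.4449)
link 2: phi[2] = 155 + 165 + 250 = 570 deg
  cos(570 deg) = -0.8660, sin(570 deg) = -0.5000
  joint[3] = (-7.1415, 2.4449) + 1.2 * (-0.8660, -0.5000) = (-7.1415 + -1.0392, 2.4449 + -0.6000) = (-8.1807, 1.8449)
End effector: (-8.1807, 1.8449)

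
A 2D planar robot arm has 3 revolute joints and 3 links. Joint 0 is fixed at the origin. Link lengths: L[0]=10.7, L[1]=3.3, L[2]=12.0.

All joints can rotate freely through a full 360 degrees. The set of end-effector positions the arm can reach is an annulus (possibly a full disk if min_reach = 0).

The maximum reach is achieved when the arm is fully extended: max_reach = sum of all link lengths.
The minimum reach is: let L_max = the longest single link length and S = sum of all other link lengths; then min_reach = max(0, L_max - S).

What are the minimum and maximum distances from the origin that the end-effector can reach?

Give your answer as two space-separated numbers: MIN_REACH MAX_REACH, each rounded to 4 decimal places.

Answer: 0.0000 26.0000

Derivation:
Link lengths: [10.7, 3.3, 12.0]
max_reach = 10.7 + 3.3 + 12 = 26
L_max = max([10.7, 3.3, 12.0]) = 12
S (sum of others) = 26 - 12 = 14
min_reach = max(0, 12 - 14) = max(0, -2) = 0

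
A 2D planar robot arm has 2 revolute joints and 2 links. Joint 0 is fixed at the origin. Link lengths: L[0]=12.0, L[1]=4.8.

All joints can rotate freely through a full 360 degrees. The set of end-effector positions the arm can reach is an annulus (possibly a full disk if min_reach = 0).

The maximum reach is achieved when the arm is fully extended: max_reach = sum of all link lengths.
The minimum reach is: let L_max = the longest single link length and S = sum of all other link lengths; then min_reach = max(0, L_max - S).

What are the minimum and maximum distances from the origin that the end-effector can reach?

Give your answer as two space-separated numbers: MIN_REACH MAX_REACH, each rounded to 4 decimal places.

Link lengths: [12.0, 4.8]
max_reach = 12 + 4.8 = 16.8
L_max = max([12.0, 4.8]) = 12
S (sum of others) = 16.8 - 12 = 4.8
min_reach = max(0, 12 - 4.8) = max(0, 7.2) = 7.2

Answer: 7.2000 16.8000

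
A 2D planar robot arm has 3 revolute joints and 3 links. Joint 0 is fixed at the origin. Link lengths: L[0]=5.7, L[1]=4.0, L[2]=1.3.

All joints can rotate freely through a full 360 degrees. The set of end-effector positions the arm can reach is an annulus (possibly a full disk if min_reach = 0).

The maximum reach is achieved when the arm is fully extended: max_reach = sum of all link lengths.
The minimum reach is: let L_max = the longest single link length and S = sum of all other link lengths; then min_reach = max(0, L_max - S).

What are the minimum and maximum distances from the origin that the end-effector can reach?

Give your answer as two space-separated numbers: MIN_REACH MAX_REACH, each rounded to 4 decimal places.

Answer: 0.4000 11.0000

Derivation:
Link lengths: [5.7, 4.0, 1.3]
max_reach = 5.7 + 4 + 1.3 = 11
L_max = max([5.7, 4.0, 1.3]) = 5.7
S (sum of others) = 11 - 5.7 = 5.3
min_reach = max(0, 5.7 - 5.3) = max(0, 0.4) = 0.4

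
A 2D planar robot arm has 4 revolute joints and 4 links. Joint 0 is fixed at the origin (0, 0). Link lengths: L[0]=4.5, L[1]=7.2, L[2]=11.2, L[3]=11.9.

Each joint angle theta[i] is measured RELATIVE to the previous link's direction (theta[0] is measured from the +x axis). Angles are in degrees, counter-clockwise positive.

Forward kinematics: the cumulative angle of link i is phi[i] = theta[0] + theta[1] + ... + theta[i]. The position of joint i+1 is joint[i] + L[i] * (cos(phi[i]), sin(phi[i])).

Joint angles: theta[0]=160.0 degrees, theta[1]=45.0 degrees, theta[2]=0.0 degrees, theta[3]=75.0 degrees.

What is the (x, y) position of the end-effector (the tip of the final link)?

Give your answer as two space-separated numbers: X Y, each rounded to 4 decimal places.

Answer: -18.8383 -17.9563

Derivation:
joint[0] = (0.0000, 0.0000)  (base)
link 0: phi[0] = 160 = 160 deg
  cos(160 deg) = -0.9397, sin(160 deg) = 0.3420
  joint[1] = (0.0000, 0.0000) + 4.5 * (-0.9397, 0.3420) = (0.0000 + -4.2286, 0.0000 + 1.5391) = (-4.2286, 1.5391)
link 1: phi[1] = 160 + 45 = 205 deg
  cos(205 deg) = -0.9063, sin(205 deg) = -0.4226
  joint[2] = (-4.2286, 1.5391) + 7.2 * (-0.9063, -0.4226) = (-4.2286 + -6.5254, 1.5391 + -3.0429) = (-10.7540, -1.5038)
link 2: phi[2] = 160 + 45 + 0 = 205 deg
  cos(205 deg) = -0.9063, sin(205 deg) = -0.4226
  joint[3] = (-10.7540, -1.5038) + 11.2 * (-0.9063, -0.4226) = (-10.7540 + -10.1506, -1.5038 + -4.7333) = (-20.9047, -6.2371)
link 3: phi[3] = 160 + 45 + 0 + 75 = 280 deg
  cos(280 deg) = 0.1736, sin(280 deg) = -0.9848
  joint[4] = (-20.9047, -6.2371) + 11.9 * (0.1736, -0.9848) = (-20.9047 + 2.0664, -6.2371 + -11.7192) = (-18.8383, -17.9563)
End effector: (-18.8383, -17.9563)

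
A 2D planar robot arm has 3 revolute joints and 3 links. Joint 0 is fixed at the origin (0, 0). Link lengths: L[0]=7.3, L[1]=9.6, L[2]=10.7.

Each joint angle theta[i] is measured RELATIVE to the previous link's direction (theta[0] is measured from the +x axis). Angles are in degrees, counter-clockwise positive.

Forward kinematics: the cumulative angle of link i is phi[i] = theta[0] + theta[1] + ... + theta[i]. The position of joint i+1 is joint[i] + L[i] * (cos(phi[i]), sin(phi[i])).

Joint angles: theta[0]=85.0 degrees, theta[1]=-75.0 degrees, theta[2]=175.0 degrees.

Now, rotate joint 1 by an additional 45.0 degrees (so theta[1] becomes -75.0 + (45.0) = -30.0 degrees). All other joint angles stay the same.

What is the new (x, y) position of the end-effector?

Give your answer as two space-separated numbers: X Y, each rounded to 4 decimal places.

Answer: -0.7353 6.9394

Derivation:
joint[0] = (0.0000, 0.0000)  (base)
link 0: phi[0] = 85 = 85 deg
  cos(85 deg) = 0.0872, sin(85 deg) = 0.9962
  joint[1] = (0.0000, 0.0000) + 7.3 * (0.0872, 0.9962) = (0.0000 + 0.6362, 0.0000 + 7.2722) = (0.6362, 7.2722)
link 1: phi[1] = 85 + -30 = 55 deg
  cos(55 deg) = 0.5736, sin(55 deg) = 0.8192
  joint[2] = (0.6362, 7.2722) + 9.6 * (0.5736, 0.8192) = (0.6362 + 5.5063, 7.2722 + 7.8639) = (6.1426, 15.1361)
link 2: phi[2] = 85 + -30 + 175 = 230 deg
  cos(230 deg) = -0.6428, sin(230 deg) = -0.7660
  joint[3] = (6.1426, 15.1361) + 10.7 * (-0.6428, -0.7660) = (6.1426 + -6.8778, 15.1361 + -8.1967) = (-0.7353, 6.9394)
End effector: (-0.7353, 6.9394)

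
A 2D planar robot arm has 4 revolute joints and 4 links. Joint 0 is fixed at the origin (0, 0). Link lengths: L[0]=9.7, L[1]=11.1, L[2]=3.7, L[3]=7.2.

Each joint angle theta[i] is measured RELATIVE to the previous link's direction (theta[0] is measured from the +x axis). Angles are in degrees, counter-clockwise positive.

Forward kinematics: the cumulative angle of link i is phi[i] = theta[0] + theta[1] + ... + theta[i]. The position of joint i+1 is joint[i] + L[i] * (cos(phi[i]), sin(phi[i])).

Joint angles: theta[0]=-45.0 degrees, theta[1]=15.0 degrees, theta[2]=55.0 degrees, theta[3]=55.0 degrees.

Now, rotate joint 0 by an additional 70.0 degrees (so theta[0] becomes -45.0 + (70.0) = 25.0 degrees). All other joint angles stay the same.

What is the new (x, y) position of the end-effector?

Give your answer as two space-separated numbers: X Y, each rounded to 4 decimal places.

Answer: 10.7364 18.5203

Derivation:
joint[0] = (0.0000, 0.0000)  (base)
link 0: phi[0] = 25 = 25 deg
  cos(25 deg) = 0.9063, sin(25 deg) = 0.4226
  joint[1] = (0.0000, 0.0000) + 9.7 * (0.9063, 0.4226) = (0.0000 + 8.7912, 0.0000 + 4.0994) = (8.7912, 4.0994)
link 1: phi[1] = 25 + 15 = 40 deg
  cos(40 deg) = 0.7660, sin(40 deg) = 0.6428
  joint[2] = (8.7912, 4.0994) + 11.1 * (0.7660, 0.6428) = (8.7912 + 8.5031, 4.0994 + 7.1349) = (17.2943, 11.2343)
link 2: phi[2] = 25 + 15 + 55 = 95 deg
  cos(95 deg) = -0.0872, sin(95 deg) = 0.9962
  joint[3] = (17.2943, 11.2343) + 3.7 * (-0.0872, 0.9962) = (17.2943 + -0.3225, 11.2343 + 3.6859) = (16.9718, 14.9203)
link 3: phi[3] = 25 + 15 + 55 + 55 = 150 deg
  cos(150 deg) = -0.8660, sin(150 deg) = 0.5000
  joint[4] = (16.9718, 14.9203) + 7.2 * (-0.8660, 0.5000) = (16.9718 + -6.2354, 14.9203 + 3.6000) = (10.7364, 18.5203)
End effector: (10.7364, 18.5203)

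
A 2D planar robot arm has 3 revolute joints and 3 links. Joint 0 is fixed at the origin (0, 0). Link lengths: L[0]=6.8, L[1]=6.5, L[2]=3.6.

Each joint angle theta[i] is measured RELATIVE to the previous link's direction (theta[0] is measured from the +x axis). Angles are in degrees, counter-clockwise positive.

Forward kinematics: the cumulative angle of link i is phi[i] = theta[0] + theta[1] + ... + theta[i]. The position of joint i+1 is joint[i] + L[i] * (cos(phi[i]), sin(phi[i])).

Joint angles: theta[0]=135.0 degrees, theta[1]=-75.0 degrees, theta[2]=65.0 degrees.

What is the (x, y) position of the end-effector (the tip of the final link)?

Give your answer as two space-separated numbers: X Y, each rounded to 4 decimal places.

joint[0] = (0.0000, 0.0000)  (base)
link 0: phi[0] = 135 = 135 deg
  cos(135 deg) = -0.7071, sin(135 deg) = 0.7071
  joint[1] = (0.0000, 0.0000) + 6.8 * (-0.7071, 0.7071) = (0.0000 + -4.8083, 0.0000 + 4.8083) = (-4.8083, 4.8083)
link 1: phi[1] = 135 + -75 = 60 deg
  cos(60 deg) = 0.5000, sin(60 deg) = 0.8660
  joint[2] = (-4.8083, 4.8083) + 6.5 * (0.5000, 0.8660) = (-4.8083 + 3.2500, 4.8083 + 5.6292) = (-1.5583, 10.4375)
link 2: phi[2] = 135 + -75 + 65 = 125 deg
  cos(125 deg) = -0.5736, sin(125 deg) = 0.8192
  joint[3] = (-1.5583, 10.4375) + 3.6 * (-0.5736, 0.8192) = (-1.5583 + -2.0649, 10.4375 + 2.9489) = (-3.6232, 13.3864)
End effector: (-3.6232, 13.3864)

Answer: -3.6232 13.3864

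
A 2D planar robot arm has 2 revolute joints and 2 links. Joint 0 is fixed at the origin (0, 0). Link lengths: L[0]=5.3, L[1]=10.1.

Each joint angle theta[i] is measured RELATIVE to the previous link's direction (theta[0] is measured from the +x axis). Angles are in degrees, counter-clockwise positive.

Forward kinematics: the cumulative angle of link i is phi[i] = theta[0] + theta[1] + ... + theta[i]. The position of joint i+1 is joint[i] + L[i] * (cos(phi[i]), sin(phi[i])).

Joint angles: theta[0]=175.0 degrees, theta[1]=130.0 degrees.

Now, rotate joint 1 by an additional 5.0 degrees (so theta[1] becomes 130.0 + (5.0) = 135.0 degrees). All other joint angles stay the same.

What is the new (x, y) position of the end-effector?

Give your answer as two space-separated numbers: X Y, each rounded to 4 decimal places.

Answer: 1.2123 -7.2751

Derivation:
joint[0] = (0.0000, 0.0000)  (base)
link 0: phi[0] = 175 = 175 deg
  cos(175 deg) = -0.9962, sin(175 deg) = 0.0872
  joint[1] = (0.0000, 0.0000) + 5.3 * (-0.9962, 0.0872) = (0.0000 + -5.2798, 0.0000 + 0.4619) = (-5.2798, 0.4619)
link 1: phi[1] = 175 + 135 = 310 deg
  cos(310 deg) = 0.6428, sin(310 deg) = -0.7660
  joint[2] = (-5.2798, 0.4619) + 10.1 * (0.6428, -0.7660) = (-5.2798 + 6.4922, 0.4619 + -7.7370) = (1.2123, -7.2751)
End effector: (1.2123, -7.2751)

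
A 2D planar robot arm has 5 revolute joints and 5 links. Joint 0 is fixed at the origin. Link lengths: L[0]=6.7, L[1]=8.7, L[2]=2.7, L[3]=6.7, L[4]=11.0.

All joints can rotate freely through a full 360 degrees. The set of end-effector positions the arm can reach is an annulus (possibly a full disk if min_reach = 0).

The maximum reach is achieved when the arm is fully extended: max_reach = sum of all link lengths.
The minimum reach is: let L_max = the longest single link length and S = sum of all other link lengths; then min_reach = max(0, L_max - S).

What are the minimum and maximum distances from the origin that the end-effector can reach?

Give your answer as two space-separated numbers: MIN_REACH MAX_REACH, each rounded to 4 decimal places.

Answer: 0.0000 35.8000

Derivation:
Link lengths: [6.7, 8.7, 2.7, 6.7, 11.0]
max_reach = 6.7 + 8.7 + 2.7 + 6.7 + 11 = 35.8
L_max = max([6.7, 8.7, 2.7, 6.7, 11.0]) = 11
S (sum of others) = 35.8 - 11 = 24.8
min_reach = max(0, 11 - 24.8) = max(0, -13.8) = 0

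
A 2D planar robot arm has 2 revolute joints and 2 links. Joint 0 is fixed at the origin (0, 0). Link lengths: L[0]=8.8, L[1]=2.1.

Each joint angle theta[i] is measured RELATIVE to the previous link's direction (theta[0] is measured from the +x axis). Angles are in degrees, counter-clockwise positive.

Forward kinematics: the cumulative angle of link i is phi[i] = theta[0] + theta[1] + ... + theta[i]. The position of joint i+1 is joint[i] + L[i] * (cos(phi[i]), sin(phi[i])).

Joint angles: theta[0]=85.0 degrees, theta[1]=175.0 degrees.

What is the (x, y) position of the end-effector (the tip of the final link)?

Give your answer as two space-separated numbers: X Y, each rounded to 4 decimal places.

joint[0] = (0.0000, 0.0000)  (base)
link 0: phi[0] = 85 = 85 deg
  cos(85 deg) = 0.0872, sin(85 deg) = 0.9962
  joint[1] = (0.0000, 0.0000) + 8.8 * (0.0872, 0.9962) = (0.0000 + 0.7670, 0.0000 + 8.7665) = (0.7670, 8.7665)
link 1: phi[1] = 85 + 175 = 260 deg
  cos(260 deg) = -0.1736, sin(260 deg) = -0.9848
  joint[2] = (0.7670, 8.7665) + 2.1 * (-0.1736, -0.9848) = (0.7670 + -0.3647, 8.7665 + -2.0681) = (0.4023, 6.6984)
End effector: (0.4023, 6.6984)

Answer: 0.4023 6.6984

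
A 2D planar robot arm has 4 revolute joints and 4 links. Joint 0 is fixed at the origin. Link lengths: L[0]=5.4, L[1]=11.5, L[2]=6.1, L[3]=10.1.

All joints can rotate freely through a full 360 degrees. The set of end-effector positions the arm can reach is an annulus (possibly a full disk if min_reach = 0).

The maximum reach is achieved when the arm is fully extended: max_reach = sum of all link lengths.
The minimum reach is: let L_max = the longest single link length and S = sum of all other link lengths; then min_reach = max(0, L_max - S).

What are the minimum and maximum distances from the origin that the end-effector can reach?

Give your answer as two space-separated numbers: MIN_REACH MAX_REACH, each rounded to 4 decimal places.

Answer: 0.0000 33.1000

Derivation:
Link lengths: [5.4, 11.5, 6.1, 10.1]
max_reach = 5.4 + 11.5 + 6.1 + 10.1 = 33.1
L_max = max([5.4, 11.5, 6.1, 10.1]) = 11.5
S (sum of others) = 33.1 - 11.5 = 21.6
min_reach = max(0, 11.5 - 21.6) = max(0, -10.1) = 0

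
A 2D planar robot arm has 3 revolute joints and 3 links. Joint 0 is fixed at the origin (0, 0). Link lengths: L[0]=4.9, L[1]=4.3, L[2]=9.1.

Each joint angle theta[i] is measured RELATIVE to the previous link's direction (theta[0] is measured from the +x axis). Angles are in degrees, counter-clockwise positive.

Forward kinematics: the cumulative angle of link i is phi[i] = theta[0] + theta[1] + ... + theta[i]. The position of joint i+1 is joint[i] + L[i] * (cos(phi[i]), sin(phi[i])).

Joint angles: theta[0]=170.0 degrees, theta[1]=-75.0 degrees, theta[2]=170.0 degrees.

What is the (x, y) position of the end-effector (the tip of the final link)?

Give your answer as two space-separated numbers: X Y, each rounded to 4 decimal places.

joint[0] = (0.0000, 0.0000)  (base)
link 0: phi[0] = 170 = 170 deg
  cos(170 deg) = -0.9848, sin(170 deg) = 0.1736
  joint[1] = (0.0000, 0.0000) + 4.9 * (-0.9848, 0.1736) = (0.0000 + -4.8256, 0.0000 + 0.8509) = (-4.8256, 0.8509)
link 1: phi[1] = 170 + -75 = 95 deg
  cos(95 deg) = -0.0872, sin(95 deg) = 0.9962
  joint[2] = (-4.8256, 0.8509) + 4.3 * (-0.0872, 0.9962) = (-4.8256 + -0.3748, 0.8509 + 4.2836) = (-5.2003, 5.1345)
link 2: phi[2] = 170 + -75 + 170 = 265 deg
  cos(265 deg) = -0.0872, sin(265 deg) = -0.9962
  joint[3] = (-5.2003, 5.1345) + 9.1 * (-0.0872, -0.9962) = (-5.2003 + -0.7931, 5.1345 + -9.0654) = (-5.9934, -3.9309)
End effector: (-5.9934, -3.9309)

Answer: -5.9934 -3.9309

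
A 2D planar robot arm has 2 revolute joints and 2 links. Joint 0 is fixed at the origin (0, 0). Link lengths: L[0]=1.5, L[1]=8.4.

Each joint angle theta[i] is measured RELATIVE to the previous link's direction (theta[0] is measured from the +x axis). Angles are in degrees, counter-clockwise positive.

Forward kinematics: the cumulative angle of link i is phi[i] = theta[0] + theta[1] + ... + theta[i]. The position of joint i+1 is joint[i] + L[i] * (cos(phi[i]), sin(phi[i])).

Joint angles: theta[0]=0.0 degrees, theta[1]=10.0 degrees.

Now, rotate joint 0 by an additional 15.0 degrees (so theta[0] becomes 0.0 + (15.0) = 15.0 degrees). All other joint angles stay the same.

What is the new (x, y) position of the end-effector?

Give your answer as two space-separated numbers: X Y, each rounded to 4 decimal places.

Answer: 9.0619 3.9382

Derivation:
joint[0] = (0.0000, 0.0000)  (base)
link 0: phi[0] = 15 = 15 deg
  cos(15 deg) = 0.9659, sin(15 deg) = 0.2588
  joint[1] = (0.0000, 0.0000) + 1.5 * (0.9659, 0.2588) = (0.0000 + 1.4489, 0.0000 + 0.3882) = (1.4489, 0.3882)
link 1: phi[1] = 15 + 10 = 25 deg
  cos(25 deg) = 0.9063, sin(25 deg) = 0.4226
  joint[2] = (1.4489, 0.3882) + 8.4 * (0.9063, 0.4226) = (1.4489 + 7.6130, 0.3882 + 3.5500) = (9.0619, 3.9382)
End effector: (9.0619, 3.9382)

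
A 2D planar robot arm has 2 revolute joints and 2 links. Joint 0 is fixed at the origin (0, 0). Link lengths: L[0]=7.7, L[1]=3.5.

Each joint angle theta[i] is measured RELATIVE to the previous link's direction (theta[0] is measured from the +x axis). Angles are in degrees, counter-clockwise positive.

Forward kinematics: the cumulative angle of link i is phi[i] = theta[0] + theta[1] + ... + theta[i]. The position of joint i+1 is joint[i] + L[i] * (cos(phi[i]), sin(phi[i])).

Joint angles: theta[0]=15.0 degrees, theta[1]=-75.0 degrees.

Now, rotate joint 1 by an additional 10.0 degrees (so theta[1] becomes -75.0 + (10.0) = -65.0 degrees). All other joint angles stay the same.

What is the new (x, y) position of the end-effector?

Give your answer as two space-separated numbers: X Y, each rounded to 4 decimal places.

Answer: 9.6874 -0.6882

Derivation:
joint[0] = (0.0000, 0.0000)  (base)
link 0: phi[0] = 15 = 15 deg
  cos(15 deg) = 0.9659, sin(15 deg) = 0.2588
  joint[1] = (0.0000, 0.0000) + 7.7 * (0.9659, 0.2588) = (0.0000 + 7.4376, 0.0000 + 1.9929) = (7.4376, 1.9929)
link 1: phi[1] = 15 + -65 = -50 deg
  cos(-50 deg) = 0.6428, sin(-50 deg) = -0.7660
  joint[2] = (7.4376, 1.9929) + 3.5 * (0.6428, -0.7660) = (7.4376 + 2.2498, 1.9929 + -2.6812) = (9.6874, -0.6882)
End effector: (9.6874, -0.6882)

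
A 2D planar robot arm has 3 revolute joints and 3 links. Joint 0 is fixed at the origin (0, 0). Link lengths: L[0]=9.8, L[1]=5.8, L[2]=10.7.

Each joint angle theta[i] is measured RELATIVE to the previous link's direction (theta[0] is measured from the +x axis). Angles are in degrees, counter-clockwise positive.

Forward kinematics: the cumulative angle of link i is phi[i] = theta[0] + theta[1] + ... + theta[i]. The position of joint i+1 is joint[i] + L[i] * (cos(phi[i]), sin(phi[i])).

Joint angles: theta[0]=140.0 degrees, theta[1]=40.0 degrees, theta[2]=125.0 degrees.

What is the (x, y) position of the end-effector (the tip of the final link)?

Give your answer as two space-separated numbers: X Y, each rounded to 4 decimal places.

Answer: -7.1700 -2.4656

Derivation:
joint[0] = (0.0000, 0.0000)  (base)
link 0: phi[0] = 140 = 140 deg
  cos(140 deg) = -0.7660, sin(140 deg) = 0.6428
  joint[1] = (0.0000, 0.0000) + 9.8 * (-0.7660, 0.6428) = (0.0000 + -7.5072, 0.0000 + 6.2993) = (-7.5072, 6.2993)
link 1: phi[1] = 140 + 40 = 180 deg
  cos(180 deg) = -1.0000, sin(180 deg) = 0.0000
  joint[2] = (-7.5072, 6.2993) + 5.8 * (-1.0000, 0.0000) = (-7.5072 + -5.8000, 6.2993 + 0.0000) = (-13.3072, 6.2993)
link 2: phi[2] = 140 + 40 + 125 = 305 deg
  cos(305 deg) = 0.5736, sin(305 deg) = -0.8192
  joint[3] = (-13.3072, 6.2993) + 10.7 * (0.5736, -0.8192) = (-13.3072 + 6.1373, 6.2993 + -8.7649) = (-7.1700, -2.4656)
End effector: (-7.1700, -2.4656)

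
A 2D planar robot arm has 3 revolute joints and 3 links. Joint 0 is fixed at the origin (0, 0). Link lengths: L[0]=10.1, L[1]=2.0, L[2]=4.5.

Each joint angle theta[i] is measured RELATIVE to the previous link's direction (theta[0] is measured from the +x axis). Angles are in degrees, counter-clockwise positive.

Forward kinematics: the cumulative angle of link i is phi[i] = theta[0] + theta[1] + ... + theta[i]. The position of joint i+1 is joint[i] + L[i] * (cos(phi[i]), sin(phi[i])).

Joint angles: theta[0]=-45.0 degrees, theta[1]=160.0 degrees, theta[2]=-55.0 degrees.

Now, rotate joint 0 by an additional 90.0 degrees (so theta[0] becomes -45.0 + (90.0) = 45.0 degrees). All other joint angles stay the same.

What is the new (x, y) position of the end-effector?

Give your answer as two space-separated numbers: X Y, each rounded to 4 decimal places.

joint[0] = (0.0000, 0.0000)  (base)
link 0: phi[0] = 45 = 45 deg
  cos(45 deg) = 0.7071, sin(45 deg) = 0.7071
  joint[1] = (0.0000, 0.0000) + 10.1 * (0.7071, 0.7071) = (0.0000 + 7.1418, 0.0000 + 7.1418) = (7.1418, 7.1418)
link 1: phi[1] = 45 + 160 = 205 deg
  cos(205 deg) = -0.9063, sin(205 deg) = -0.4226
  joint[2] = (7.1418, 7.1418) + 2 * (-0.9063, -0.4226) = (7.1418 + -1.8126, 7.1418 + -0.8452) = (5.3292, 6.2965)
link 2: phi[2] = 45 + 160 + -55 = 150 deg
  cos(150 deg) = -0.8660, sin(150 deg) = 0.5000
  joint[3] = (5.3292, 6.2965) + 4.5 * (-0.8660, 0.5000) = (5.3292 + -3.8971, 6.2965 + 2.2500) = (1.4320, 8.5465)
End effector: (1.4320, 8.5465)

Answer: 1.4320 8.5465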